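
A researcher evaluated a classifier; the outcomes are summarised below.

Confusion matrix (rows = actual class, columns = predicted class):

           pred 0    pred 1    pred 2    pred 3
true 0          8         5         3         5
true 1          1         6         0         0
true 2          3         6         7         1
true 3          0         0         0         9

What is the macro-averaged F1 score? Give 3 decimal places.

0.563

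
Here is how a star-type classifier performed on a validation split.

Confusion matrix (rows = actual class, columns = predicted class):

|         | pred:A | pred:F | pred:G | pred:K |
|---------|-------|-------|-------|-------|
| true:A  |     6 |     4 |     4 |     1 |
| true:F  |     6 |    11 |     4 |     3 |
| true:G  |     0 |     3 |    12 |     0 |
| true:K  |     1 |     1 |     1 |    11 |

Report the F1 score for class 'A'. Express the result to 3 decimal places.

One-vs-rest for 'A': TP = diagonal; FP = other classes predicted 'A'; FN = 'A' predicted as other.
F1 score = 2·TP/(2·TP+FP+FN).
A: TP=6, FP=6+0+1=7, FN=4+4+1=9 → 12/28 = 0.4286

0.429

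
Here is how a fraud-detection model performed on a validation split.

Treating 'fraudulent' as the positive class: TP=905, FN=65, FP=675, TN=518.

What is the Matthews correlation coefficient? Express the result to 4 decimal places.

0.4116

MCC = (TP·TN − FP·FN) / √((TP+FP)(TP+FN)(TN+FP)(TN+FN))
Numerator = 905·518 − 675·65 = 424915
Denominator = √(1580·970·1193·583) = √1065952419400 = 1032449.7176
MCC = 424915 / 1032449.7176 = 0.4116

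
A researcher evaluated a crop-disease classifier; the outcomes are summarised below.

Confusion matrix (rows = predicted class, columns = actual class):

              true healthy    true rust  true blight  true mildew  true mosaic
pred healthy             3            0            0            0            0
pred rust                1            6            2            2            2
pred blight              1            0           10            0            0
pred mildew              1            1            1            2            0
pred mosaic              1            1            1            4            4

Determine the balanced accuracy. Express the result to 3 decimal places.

0.562

Balanced accuracy = mean of per-class recall.
  healthy: recall = 3/7 = 0.4286
  rust: recall = 6/8 = 0.7500
  blight: recall = 10/14 = 0.7143
  mildew: recall = 2/8 = 0.2500
  mosaic: recall = 4/6 = 0.6667
Mean = (0.4286 + 0.7500 + 0.7143 + 0.2500 + 0.6667) / 5 = 0.562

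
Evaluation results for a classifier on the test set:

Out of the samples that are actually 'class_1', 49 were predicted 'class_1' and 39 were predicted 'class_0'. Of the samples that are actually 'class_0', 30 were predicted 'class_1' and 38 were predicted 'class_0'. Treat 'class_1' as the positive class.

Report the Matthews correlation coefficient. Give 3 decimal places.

0.115

MCC = (TP·TN − FP·FN) / √((TP+FP)(TP+FN)(TN+FP)(TN+FN))
Numerator = 49·38 − 30·39 = 692
Denominator = √(79·88·68·77) = √36400672 = 6033.2969
MCC = 692 / 6033.2969 = 0.115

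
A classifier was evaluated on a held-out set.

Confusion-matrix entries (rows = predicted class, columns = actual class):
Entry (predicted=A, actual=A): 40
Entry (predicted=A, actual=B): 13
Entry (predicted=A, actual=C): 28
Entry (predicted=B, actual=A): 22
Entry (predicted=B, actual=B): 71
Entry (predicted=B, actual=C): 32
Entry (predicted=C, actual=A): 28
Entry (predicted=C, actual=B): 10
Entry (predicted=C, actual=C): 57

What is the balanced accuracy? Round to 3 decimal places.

Balanced accuracy = mean of per-class recall.
  A: recall = 40/90 = 0.4444
  B: recall = 71/94 = 0.7553
  C: recall = 57/117 = 0.4872
Mean = (0.4444 + 0.7553 + 0.4872) / 3 = 0.562

0.562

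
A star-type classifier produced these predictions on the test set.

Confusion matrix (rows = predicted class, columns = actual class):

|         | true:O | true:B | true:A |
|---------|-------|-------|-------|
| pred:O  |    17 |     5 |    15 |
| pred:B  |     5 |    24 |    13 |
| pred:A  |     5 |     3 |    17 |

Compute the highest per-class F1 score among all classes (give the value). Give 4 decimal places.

0.6486

Per-class F1 score (2·TP/(2·TP+FP+FN)):
  O: TP=17, FP=5+15=20, FN=5+5=10 → 34/64 = 0.53125
  B: TP=24, FP=5+13=18, FN=5+3=8 → 48/74 = 0.64865
  A: TP=17, FP=5+3=8, FN=15+13=28 → 34/70 = 0.48571
Highest is class 'B' with F1 score = 0.6486.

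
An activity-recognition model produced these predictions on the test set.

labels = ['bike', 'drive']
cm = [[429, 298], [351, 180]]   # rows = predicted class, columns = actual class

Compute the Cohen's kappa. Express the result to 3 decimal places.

-0.072

Observed agreement pₒ = trace/N = 609/1258 = 0.4841
Expected agreement pₑ = Σ (rowᵢ·colᵢ)/N² = (780·727 + 478·531)/1258² = 0.5187
κ = (pₒ − pₑ)/(1 − pₑ) = (0.4841 − 0.5187)/(1 − 0.5187) = -0.072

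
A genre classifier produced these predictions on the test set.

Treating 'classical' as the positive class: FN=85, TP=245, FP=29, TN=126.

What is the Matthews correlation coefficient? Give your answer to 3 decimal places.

0.522

MCC = (TP·TN − FP·FN) / √((TP+FP)(TP+FN)(TN+FP)(TN+FN))
Numerator = 245·126 − 29·85 = 28405
Denominator = √(274·330·155·211) = √2957186100 = 54380.0156
MCC = 28405 / 54380.0156 = 0.522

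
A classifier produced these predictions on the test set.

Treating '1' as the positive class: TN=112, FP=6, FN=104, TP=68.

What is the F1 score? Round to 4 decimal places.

Precision = TP/(TP+FP) = 68/74 = 0.9189
Recall = TP/(TP+FN) = 68/172 = 0.3953
F1 = 2·TP/(2·TP+FP+FN) = 136/246 = 0.5528

0.5528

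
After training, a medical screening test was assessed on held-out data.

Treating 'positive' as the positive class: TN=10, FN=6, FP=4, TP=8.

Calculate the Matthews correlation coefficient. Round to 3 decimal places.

0.289

MCC = (TP·TN − FP·FN) / √((TP+FP)(TP+FN)(TN+FP)(TN+FN))
Numerator = 8·10 − 4·6 = 56
Denominator = √(12·14·14·16) = √37632 = 193.9897
MCC = 56 / 193.9897 = 0.289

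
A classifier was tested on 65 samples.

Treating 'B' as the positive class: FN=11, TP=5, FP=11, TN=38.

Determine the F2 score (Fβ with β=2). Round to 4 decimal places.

0.3125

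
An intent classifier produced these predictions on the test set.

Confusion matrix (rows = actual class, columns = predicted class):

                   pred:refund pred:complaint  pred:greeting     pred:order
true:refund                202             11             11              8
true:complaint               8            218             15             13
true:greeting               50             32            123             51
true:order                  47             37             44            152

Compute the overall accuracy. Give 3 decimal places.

Accuracy = trace / total = (202+218+123+152=695) / 1022 = 695/1022 = 0.680

0.680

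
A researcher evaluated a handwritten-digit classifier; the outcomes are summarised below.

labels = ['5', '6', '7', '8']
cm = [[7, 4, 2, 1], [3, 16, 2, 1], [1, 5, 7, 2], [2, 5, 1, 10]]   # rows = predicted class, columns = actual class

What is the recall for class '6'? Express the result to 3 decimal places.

0.533

Take TP from the diagonal, FP from the rest of the '6' prediction marginal, FN from the rest of the '6' actual marginal.
recall = TP/(TP+FN).
6: TP=16, FN=4+5+5=14 → 16/30 = 0.5333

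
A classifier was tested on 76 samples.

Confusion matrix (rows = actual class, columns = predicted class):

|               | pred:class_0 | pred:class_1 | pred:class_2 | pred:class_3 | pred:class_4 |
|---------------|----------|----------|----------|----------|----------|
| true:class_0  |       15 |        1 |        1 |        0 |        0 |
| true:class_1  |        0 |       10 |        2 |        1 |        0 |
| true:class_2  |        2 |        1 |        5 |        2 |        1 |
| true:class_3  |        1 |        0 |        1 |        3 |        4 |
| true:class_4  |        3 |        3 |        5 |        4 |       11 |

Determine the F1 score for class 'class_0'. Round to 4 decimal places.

0.7895

Take TP from the diagonal, FP from the rest of the 'class_0' prediction marginal, FN from the rest of the 'class_0' actual marginal.
F1 score = 2·TP/(2·TP+FP+FN).
class_0: TP=15, FP=0+2+1+3=6, FN=1+1+0+0=2 → 30/38 = 0.78947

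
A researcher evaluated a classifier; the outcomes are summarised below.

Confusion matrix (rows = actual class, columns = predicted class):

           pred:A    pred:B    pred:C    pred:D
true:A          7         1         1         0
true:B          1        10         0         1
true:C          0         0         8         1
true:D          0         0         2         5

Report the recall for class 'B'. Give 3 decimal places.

Take TP from the diagonal, FP from the rest of the 'B' prediction marginal, FN from the rest of the 'B' actual marginal.
recall = TP/(TP+FN).
B: TP=10, FN=1+0+1=2 → 10/12 = 0.8333

0.833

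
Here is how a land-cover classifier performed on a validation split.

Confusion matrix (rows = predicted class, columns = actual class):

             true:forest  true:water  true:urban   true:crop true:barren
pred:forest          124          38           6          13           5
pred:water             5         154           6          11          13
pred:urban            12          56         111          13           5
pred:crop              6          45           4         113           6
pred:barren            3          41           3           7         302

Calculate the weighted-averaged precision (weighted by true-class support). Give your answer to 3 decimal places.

Per-class precision (TP/(TP+FP)):
  forest: TP=124, FP=38+6+13+5=62 → 124/186 = 0.6667
  water: TP=154, FP=5+6+11+13=35 → 154/189 = 0.8148
  urban: TP=111, FP=12+56+13+5=86 → 111/197 = 0.5635
  crop: TP=113, FP=6+45+4+6=61 → 113/174 = 0.6494
  barren: TP=302, FP=3+41+3+7=54 → 302/356 = 0.8483
Weighted-precision = Σ (supportᵢ/N)·precisionᵢ with N=1102: (150/1102)·0.6667 + (334/1102)·0.8148 + (130/1102)·0.5635 + (157/1102)·0.6494 + (331/1102)·0.8483 = 0.751

0.751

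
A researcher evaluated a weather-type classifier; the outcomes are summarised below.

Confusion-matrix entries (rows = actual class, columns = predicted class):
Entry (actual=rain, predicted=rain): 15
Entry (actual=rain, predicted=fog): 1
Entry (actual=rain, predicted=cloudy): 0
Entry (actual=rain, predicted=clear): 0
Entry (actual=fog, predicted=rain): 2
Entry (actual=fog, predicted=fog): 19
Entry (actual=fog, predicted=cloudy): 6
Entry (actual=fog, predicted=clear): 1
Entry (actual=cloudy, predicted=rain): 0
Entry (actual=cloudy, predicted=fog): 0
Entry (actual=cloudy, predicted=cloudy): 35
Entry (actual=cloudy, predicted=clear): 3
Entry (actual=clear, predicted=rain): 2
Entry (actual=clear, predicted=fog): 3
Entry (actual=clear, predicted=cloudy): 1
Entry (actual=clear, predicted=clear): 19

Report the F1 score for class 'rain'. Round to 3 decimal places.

0.857

Take TP from the diagonal, FP from the rest of the 'rain' prediction marginal, FN from the rest of the 'rain' actual marginal.
F1 score = 2·TP/(2·TP+FP+FN).
rain: TP=15, FP=2+0+2=4, FN=1+0+0=1 → 30/35 = 0.8571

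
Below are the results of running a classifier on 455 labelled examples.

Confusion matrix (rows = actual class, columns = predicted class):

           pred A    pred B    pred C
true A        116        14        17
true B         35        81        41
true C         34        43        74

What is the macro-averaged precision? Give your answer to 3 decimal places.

0.592

Per-class precision (TP/(TP+FP)):
  A: TP=116, FP=35+34=69 → 116/185 = 0.6270
  B: TP=81, FP=14+43=57 → 81/138 = 0.5870
  C: TP=74, FP=17+41=58 → 74/132 = 0.5606
Macro-precision = mean = (0.6270 + 0.5870 + 0.5606) / 3 = 0.592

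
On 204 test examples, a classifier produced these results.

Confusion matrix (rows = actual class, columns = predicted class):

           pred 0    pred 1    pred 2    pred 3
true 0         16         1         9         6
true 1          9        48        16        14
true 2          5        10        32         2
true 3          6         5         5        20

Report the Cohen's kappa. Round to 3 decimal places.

Observed agreement pₒ = trace/N = 116/204 = 0.5686
Expected agreement pₑ = Σ (rowᵢ·colᵢ)/N² = (32·36 + 87·64 + 49·62 + 36·42)/204² = 0.2708
κ = (pₒ − pₑ)/(1 − pₑ) = (0.5686 − 0.2708)/(1 − 0.2708) = 0.408

0.408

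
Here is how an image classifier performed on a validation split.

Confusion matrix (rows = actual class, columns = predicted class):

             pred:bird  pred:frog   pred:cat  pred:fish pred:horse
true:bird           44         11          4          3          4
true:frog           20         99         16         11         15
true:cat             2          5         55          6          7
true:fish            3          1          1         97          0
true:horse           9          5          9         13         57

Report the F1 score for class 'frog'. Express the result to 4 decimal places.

Take TP from the diagonal, FP from the rest of the 'frog' prediction marginal, FN from the rest of the 'frog' actual marginal.
F1 score = 2·TP/(2·TP+FP+FN).
frog: TP=99, FP=11+5+1+5=22, FN=20+16+11+15=62 → 198/282 = 0.70213

0.7021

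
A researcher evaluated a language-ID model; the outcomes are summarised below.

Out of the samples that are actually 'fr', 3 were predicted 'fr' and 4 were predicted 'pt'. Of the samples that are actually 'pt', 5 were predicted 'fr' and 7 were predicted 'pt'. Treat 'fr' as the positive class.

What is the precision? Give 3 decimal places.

0.375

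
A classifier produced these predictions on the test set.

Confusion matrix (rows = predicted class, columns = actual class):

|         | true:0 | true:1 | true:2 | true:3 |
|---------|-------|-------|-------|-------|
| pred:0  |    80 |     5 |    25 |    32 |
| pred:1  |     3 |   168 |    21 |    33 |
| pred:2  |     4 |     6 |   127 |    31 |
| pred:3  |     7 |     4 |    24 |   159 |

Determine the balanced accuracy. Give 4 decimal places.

0.7593

Balanced accuracy = mean of per-class recall.
  0: recall = 80/94 = 0.85106
  1: recall = 168/183 = 0.91803
  2: recall = 127/197 = 0.64467
  3: recall = 159/255 = 0.62353
Mean = (0.85106 + 0.91803 + 0.64467 + 0.62353) / 4 = 0.7593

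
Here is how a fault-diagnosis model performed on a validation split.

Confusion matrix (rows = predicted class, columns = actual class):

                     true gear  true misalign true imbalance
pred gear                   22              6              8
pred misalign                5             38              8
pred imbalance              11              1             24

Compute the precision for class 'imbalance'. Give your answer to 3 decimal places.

precision = TP/(TP+FP).
imbalance: TP=24, FP=11+1=12 → 24/36 = 0.6667

0.667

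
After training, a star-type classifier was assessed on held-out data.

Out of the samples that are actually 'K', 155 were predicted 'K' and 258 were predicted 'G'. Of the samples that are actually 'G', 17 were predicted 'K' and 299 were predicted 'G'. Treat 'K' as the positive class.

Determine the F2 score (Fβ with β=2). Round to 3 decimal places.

Fβ = (1+β²)·TP / ((1+β²)·TP + β²·FN + FP), with β²=4
= 5·155 / (5·155 + 4·258 + 17) = 0.425

0.425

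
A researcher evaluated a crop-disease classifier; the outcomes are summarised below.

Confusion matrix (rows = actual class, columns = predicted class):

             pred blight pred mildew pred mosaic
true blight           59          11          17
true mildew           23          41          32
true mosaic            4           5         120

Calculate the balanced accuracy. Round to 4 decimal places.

0.6785

Balanced accuracy = mean of per-class recall.
  blight: recall = 59/87 = 0.67816
  mildew: recall = 41/96 = 0.42708
  mosaic: recall = 120/129 = 0.93023
Mean = (0.67816 + 0.42708 + 0.93023) / 3 = 0.6785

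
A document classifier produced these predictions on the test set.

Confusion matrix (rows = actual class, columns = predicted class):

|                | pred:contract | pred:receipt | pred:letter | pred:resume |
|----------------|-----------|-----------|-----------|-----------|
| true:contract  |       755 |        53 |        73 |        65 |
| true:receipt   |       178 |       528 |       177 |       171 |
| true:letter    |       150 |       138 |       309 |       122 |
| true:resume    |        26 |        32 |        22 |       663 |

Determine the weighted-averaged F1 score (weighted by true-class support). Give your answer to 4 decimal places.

0.6390

Per-class F1 score (2·TP/(2·TP+FP+FN)):
  contract: TP=755, FP=178+150+26=354, FN=53+73+65=191 → 1510/2055 = 0.73479
  receipt: TP=528, FP=53+138+32=223, FN=178+177+171=526 → 1056/1805 = 0.58504
  letter: TP=309, FP=73+177+22=272, FN=150+138+122=410 → 618/1300 = 0.47538
  resume: TP=663, FP=65+171+122=358, FN=26+32+22=80 → 1326/1764 = 0.75170
Weighted-F1 score = Σ (supportᵢ/N)·F1 scoreᵢ with N=3462: (946/3462)·0.73479 + (1054/3462)·0.58504 + (719/3462)·0.47538 + (743/3462)·0.75170 = 0.6390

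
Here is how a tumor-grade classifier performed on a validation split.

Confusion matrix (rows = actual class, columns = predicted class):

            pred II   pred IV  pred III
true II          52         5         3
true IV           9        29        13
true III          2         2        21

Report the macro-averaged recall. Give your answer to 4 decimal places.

0.7584

Per-class recall (TP/(TP+FN)):
  II: TP=52, FN=5+3=8 → 52/60 = 0.86667
  IV: TP=29, FN=9+13=22 → 29/51 = 0.56863
  III: TP=21, FN=2+2=4 → 21/25 = 0.84000
Macro-recall = mean = (0.86667 + 0.56863 + 0.84000) / 3 = 0.7584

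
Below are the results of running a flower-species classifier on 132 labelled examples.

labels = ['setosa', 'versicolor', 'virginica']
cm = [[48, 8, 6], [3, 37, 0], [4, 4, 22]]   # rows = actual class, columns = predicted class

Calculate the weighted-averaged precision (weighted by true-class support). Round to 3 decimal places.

0.817

Per-class precision (TP/(TP+FP)):
  setosa: TP=48, FP=3+4=7 → 48/55 = 0.8727
  versicolor: TP=37, FP=8+4=12 → 37/49 = 0.7551
  virginica: TP=22, FP=6+0=6 → 22/28 = 0.7857
Weighted-precision = Σ (supportᵢ/N)·precisionᵢ with N=132: (62/132)·0.8727 + (40/132)·0.7551 + (30/132)·0.7857 = 0.817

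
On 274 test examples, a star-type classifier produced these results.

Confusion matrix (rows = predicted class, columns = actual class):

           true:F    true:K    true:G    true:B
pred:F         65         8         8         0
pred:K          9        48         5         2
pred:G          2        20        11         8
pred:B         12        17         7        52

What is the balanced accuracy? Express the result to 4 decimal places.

0.6121

Balanced accuracy = mean of per-class recall.
  F: recall = 65/88 = 0.73864
  K: recall = 48/93 = 0.51613
  G: recall = 11/31 = 0.35484
  B: recall = 52/62 = 0.83871
Mean = (0.73864 + 0.51613 + 0.35484 + 0.83871) / 4 = 0.6121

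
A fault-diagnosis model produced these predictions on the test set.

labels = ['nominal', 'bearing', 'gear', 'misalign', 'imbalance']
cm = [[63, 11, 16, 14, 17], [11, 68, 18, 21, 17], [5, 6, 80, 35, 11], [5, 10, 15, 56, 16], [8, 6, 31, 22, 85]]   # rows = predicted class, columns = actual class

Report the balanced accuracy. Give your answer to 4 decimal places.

0.5637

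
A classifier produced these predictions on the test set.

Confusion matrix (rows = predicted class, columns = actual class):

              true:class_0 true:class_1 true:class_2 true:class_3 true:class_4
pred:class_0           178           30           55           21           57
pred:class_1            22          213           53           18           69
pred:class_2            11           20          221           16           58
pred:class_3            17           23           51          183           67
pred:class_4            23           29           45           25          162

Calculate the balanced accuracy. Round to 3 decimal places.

Balanced accuracy = mean of per-class recall.
  class_0: recall = 178/251 = 0.7092
  class_1: recall = 213/315 = 0.6762
  class_2: recall = 221/425 = 0.5200
  class_3: recall = 183/263 = 0.6958
  class_4: recall = 162/413 = 0.3923
Mean = (0.7092 + 0.6762 + 0.5200 + 0.6958 + 0.3923) / 5 = 0.599

0.599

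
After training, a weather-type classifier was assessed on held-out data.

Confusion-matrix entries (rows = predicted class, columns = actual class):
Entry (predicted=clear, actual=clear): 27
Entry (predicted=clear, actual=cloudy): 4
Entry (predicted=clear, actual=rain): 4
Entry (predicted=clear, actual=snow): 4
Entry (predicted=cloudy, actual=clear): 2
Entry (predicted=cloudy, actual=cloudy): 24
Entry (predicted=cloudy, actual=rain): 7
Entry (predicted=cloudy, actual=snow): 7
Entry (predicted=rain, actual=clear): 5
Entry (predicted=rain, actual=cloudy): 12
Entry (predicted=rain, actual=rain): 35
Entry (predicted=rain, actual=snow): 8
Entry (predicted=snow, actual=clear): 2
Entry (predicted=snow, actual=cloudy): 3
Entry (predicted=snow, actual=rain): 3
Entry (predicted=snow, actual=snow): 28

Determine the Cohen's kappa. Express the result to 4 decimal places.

0.5332

Observed agreement pₒ = trace/N = 114/175 = 0.65143
Expected agreement pₑ = Σ (rowᵢ·colᵢ)/N² = (36·39 + 43·40 + 49·60 + 47·36)/175² = 0.25326
κ = (pₒ − pₑ)/(1 − pₑ) = (0.65143 − 0.25326)/(1 − 0.25326) = 0.5332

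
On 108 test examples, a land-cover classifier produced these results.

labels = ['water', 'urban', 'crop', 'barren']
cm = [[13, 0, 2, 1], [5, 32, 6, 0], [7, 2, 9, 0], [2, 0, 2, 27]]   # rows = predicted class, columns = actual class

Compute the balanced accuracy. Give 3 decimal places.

Balanced accuracy = mean of per-class recall.
  water: recall = 13/27 = 0.4815
  urban: recall = 32/34 = 0.9412
  crop: recall = 9/19 = 0.4737
  barren: recall = 27/28 = 0.9643
Mean = (0.4815 + 0.9412 + 0.4737 + 0.9643) / 4 = 0.715

0.715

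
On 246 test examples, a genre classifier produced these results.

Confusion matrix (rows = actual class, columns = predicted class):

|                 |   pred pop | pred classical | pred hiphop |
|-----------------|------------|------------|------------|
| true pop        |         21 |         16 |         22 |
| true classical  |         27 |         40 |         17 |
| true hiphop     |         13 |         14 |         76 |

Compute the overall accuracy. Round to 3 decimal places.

Accuracy = trace / total = (21+40+76=137) / 246 = 137/246 = 0.557

0.557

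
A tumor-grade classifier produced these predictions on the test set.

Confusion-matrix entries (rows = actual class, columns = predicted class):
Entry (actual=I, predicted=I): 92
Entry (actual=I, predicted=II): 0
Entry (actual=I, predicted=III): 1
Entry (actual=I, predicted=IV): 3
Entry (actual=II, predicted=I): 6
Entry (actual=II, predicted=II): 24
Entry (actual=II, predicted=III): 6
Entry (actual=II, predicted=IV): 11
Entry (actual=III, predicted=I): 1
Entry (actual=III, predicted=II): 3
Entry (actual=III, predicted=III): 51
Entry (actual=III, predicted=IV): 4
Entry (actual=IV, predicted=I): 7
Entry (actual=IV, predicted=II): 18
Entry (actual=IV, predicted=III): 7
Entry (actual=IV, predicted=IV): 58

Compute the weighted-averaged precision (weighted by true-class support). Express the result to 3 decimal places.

0.765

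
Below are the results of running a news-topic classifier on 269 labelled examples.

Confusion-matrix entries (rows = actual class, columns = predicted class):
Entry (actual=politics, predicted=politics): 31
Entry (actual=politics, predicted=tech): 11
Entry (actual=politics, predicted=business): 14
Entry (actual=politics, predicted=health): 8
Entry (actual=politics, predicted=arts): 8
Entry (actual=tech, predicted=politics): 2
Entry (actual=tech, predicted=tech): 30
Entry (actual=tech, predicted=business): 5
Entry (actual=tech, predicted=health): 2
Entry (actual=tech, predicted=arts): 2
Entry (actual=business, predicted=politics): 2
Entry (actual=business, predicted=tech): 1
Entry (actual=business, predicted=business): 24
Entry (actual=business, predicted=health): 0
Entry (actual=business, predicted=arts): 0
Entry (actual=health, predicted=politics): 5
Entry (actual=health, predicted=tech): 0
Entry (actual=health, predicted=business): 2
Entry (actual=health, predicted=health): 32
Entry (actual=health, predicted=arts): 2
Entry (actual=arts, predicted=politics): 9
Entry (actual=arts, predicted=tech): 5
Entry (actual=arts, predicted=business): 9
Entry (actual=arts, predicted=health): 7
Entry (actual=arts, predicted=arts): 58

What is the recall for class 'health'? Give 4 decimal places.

0.7805

Treat 'health' as positive and all other classes as negative.
recall = TP/(TP+FN).
health: TP=32, FN=5+0+2+2=9 → 32/41 = 0.78049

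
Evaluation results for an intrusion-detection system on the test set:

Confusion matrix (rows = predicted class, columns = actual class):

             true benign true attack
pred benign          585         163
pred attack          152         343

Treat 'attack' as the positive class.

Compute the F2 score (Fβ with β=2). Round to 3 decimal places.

Fβ = (1+β²)·TP / ((1+β²)·TP + β²·FN + FP), with β²=4
= 5·343 / (5·343 + 4·163 + 152) = 0.681

0.681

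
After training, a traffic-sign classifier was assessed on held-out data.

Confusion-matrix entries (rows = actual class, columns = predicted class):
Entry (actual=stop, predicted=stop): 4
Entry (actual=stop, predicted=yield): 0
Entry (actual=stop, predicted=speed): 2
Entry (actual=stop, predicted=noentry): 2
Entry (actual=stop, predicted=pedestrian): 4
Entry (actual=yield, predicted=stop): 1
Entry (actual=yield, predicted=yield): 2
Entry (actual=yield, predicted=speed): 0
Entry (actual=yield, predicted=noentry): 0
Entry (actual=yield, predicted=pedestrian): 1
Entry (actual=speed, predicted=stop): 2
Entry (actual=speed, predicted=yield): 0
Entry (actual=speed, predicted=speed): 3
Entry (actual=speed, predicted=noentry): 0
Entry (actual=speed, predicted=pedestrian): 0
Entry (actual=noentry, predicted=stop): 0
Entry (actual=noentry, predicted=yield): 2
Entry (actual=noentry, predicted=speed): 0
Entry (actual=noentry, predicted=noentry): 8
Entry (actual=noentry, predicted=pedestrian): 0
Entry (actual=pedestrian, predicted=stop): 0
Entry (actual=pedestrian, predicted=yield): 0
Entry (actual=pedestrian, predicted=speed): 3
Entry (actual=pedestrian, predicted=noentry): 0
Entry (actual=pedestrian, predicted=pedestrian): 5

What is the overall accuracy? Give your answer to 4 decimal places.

Accuracy = trace / total = (4+2+3+8+5=22) / 39 = 22/39 = 0.5641

0.5641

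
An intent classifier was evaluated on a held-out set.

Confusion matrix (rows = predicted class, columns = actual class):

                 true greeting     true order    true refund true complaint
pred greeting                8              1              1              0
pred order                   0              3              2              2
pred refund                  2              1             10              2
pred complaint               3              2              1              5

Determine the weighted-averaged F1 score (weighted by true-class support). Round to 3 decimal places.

Per-class F1 score (2·TP/(2·TP+FP+FN)):
  greeting: TP=8, FP=1+1+0=2, FN=0+2+3=5 → 16/23 = 0.6957
  order: TP=3, FP=0+2+2=4, FN=1+1+2=4 → 6/14 = 0.4286
  refund: TP=10, FP=2+1+2=5, FN=1+2+1=4 → 20/29 = 0.6897
  complaint: TP=5, FP=3+2+1=6, FN=0+2+2=4 → 10/20 = 0.5000
Weighted-F1 score = Σ (supportᵢ/N)·F1 scoreᵢ with N=43: (13/43)·0.6957 + (7/43)·0.4286 + (14/43)·0.6897 + (9/43)·0.5000 = 0.609

0.609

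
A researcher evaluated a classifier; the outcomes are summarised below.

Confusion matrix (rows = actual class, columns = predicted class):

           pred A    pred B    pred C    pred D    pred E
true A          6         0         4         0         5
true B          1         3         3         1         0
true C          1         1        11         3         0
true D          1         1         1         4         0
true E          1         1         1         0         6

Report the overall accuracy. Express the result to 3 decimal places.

Accuracy = trace / total = (6+3+11+4+6=30) / 55 = 30/55 = 0.545

0.545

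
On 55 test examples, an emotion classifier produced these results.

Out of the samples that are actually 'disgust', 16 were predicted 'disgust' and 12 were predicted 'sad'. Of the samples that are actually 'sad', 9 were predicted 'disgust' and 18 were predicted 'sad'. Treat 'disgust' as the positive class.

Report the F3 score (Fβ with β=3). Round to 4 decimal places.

0.5776

Fβ = (1+β²)·TP / ((1+β²)·TP + β²·FN + FP), with β²=9
= 10·16 / (10·16 + 9·12 + 9) = 0.5776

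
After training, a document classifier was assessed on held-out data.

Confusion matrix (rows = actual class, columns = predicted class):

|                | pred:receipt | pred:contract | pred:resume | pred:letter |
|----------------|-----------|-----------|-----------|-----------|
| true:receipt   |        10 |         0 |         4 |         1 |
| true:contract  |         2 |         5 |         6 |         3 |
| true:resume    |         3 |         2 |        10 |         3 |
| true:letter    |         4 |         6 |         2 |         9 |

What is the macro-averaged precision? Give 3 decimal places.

Per-class precision (TP/(TP+FP)):
  receipt: TP=10, FP=2+3+4=9 → 10/19 = 0.5263
  contract: TP=5, FP=0+2+6=8 → 5/13 = 0.3846
  resume: TP=10, FP=4+6+2=12 → 10/22 = 0.4545
  letter: TP=9, FP=1+3+3=7 → 9/16 = 0.5625
Macro-precision = mean = (0.5263 + 0.3846 + 0.4545 + 0.5625) / 4 = 0.482

0.482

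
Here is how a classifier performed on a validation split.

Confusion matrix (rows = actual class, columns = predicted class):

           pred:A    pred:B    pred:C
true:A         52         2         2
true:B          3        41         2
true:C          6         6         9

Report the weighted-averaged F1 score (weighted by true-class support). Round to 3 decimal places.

0.818

Per-class F1 score (2·TP/(2·TP+FP+FN)):
  A: TP=52, FP=3+6=9, FN=2+2=4 → 104/117 = 0.8889
  B: TP=41, FP=2+6=8, FN=3+2=5 → 82/95 = 0.8632
  C: TP=9, FP=2+2=4, FN=6+6=12 → 18/34 = 0.5294
Weighted-F1 score = Σ (supportᵢ/N)·F1 scoreᵢ with N=123: (56/123)·0.8889 + (46/123)·0.8632 + (21/123)·0.5294 = 0.818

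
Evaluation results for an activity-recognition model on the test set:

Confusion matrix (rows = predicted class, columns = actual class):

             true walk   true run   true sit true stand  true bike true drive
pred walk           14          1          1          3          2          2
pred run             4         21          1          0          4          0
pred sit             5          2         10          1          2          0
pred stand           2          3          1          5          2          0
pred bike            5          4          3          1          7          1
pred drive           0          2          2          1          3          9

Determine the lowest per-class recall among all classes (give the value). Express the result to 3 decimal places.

Per-class recall (TP/(TP+FN)):
  walk: TP=14, FN=4+5+2+5+0=16 → 14/30 = 0.4667
  run: TP=21, FN=1+2+3+4+2=12 → 21/33 = 0.6364
  sit: TP=10, FN=1+1+1+3+2=8 → 10/18 = 0.5556
  stand: TP=5, FN=3+0+1+1+1=6 → 5/11 = 0.4545
  bike: TP=7, FN=2+4+2+2+3=13 → 7/20 = 0.3500
  drive: TP=9, FN=2+0+0+0+1=3 → 9/12 = 0.7500
Lowest is class 'bike' with recall = 0.350.

0.350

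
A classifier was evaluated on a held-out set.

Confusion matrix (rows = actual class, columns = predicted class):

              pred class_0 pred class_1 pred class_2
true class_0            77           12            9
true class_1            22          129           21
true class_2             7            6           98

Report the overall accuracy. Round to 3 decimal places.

0.798

Accuracy = trace / total = (77+129+98=304) / 381 = 304/381 = 0.798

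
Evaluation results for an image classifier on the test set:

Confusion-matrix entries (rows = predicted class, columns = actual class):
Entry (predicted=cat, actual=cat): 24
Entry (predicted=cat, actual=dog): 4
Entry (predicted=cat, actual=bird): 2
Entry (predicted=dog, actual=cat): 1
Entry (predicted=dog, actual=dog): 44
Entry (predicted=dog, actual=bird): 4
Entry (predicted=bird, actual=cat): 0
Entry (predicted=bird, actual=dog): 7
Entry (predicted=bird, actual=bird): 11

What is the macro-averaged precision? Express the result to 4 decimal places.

0.7697

Per-class precision (TP/(TP+FP)):
  cat: TP=24, FP=4+2=6 → 24/30 = 0.80000
  dog: TP=44, FP=1+4=5 → 44/49 = 0.89796
  bird: TP=11, FP=0+7=7 → 11/18 = 0.61111
Macro-precision = mean = (0.80000 + 0.89796 + 0.61111) / 3 = 0.7697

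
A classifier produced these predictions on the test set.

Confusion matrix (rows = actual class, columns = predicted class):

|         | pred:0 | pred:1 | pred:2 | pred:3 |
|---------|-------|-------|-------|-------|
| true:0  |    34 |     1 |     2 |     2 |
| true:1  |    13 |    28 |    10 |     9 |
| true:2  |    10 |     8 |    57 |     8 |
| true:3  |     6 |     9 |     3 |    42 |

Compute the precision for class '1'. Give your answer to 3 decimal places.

Treat '1' as positive and all other classes as negative.
precision = TP/(TP+FP).
1: TP=28, FP=1+8+9=18 → 28/46 = 0.6087

0.609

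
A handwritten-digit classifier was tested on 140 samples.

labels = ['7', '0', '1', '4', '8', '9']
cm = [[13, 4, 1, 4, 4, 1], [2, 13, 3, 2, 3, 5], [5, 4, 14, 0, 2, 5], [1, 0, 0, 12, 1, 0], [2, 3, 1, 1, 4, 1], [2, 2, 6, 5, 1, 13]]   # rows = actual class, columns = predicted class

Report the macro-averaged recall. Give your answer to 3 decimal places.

0.509

Per-class recall (TP/(TP+FN)):
  7: TP=13, FN=4+1+4+4+1=14 → 13/27 = 0.4815
  0: TP=13, FN=2+3+2+3+5=15 → 13/28 = 0.4643
  1: TP=14, FN=5+4+0+2+5=16 → 14/30 = 0.4667
  4: TP=12, FN=1+0+0+1+0=2 → 12/14 = 0.8571
  8: TP=4, FN=2+3+1+1+1=8 → 4/12 = 0.3333
  9: TP=13, FN=2+2+6+5+1=16 → 13/29 = 0.4483
Macro-recall = mean = (0.4815 + 0.4643 + 0.4667 + 0.8571 + 0.3333 + 0.4483) / 6 = 0.509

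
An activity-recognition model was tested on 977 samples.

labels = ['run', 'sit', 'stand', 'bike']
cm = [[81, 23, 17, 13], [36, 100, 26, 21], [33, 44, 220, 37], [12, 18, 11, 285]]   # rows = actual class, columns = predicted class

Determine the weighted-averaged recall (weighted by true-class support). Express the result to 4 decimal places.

0.7021

Per-class recall (TP/(TP+FN)):
  run: TP=81, FN=23+17+13=53 → 81/134 = 0.60448
  sit: TP=100, FN=36+26+21=83 → 100/183 = 0.54645
  stand: TP=220, FN=33+44+37=114 → 220/334 = 0.65868
  bike: TP=285, FN=12+18+11=41 → 285/326 = 0.87423
Weighted-recall = Σ (supportᵢ/N)·recallᵢ with N=977: (134/977)·0.60448 + (183/977)·0.54645 + (334/977)·0.65868 + (326/977)·0.87423 = 0.7021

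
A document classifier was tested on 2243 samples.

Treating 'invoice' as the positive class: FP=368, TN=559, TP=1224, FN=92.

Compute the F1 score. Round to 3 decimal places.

Precision = TP/(TP+FP) = 1224/1592 = 0.7688
Recall = TP/(TP+FN) = 1224/1316 = 0.9301
F1 = 2·TP/(2·TP+FP+FN) = 2448/2908 = 0.842

0.842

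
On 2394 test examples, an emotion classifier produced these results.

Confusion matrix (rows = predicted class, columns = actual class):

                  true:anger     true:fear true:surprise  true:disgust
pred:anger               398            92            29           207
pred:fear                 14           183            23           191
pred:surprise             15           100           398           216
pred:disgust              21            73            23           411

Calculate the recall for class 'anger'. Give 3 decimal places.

Take TP from the diagonal, FP from the rest of the 'anger' prediction marginal, FN from the rest of the 'anger' actual marginal.
recall = TP/(TP+FN).
anger: TP=398, FN=14+15+21=50 → 398/448 = 0.8884

0.888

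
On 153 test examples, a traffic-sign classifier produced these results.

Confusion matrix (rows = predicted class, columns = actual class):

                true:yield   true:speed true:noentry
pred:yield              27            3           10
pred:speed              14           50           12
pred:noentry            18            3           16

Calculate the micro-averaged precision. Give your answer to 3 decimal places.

Micro-averaging pools counts across classes: ΣTP=93, ΣFP=60, ΣFN=60.
Micro-precision = TP/(TP+FP) on pooled counts = 0.608 (equals overall accuracy in single-label multiclass).

0.608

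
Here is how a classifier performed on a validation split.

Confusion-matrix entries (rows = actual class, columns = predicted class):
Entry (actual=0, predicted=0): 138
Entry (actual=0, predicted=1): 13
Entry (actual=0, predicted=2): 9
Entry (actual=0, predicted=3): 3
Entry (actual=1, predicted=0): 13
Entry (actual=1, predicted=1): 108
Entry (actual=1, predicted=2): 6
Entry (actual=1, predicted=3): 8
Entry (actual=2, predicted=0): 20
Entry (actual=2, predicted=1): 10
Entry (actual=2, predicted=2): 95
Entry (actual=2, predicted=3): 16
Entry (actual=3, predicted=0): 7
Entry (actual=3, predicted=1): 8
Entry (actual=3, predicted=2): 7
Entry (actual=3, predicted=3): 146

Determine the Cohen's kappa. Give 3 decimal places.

0.735

Observed agreement pₒ = trace/N = 487/607 = 0.8023
Expected agreement pₑ = Σ (rowᵢ·colᵢ)/N² = (163·178 + 135·139 + 141·117 + 168·173)/607² = 0.2533
κ = (pₒ − pₑ)/(1 − pₑ) = (0.8023 − 0.2533)/(1 − 0.2533) = 0.735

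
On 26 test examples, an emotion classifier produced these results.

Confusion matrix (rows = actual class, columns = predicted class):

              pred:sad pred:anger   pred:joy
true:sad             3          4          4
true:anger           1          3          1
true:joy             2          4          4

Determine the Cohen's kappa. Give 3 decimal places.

Observed agreement pₒ = trace/N = 10/26 = 0.3846
Expected agreement pₑ = Σ (rowᵢ·colᵢ)/N² = (11·6 + 5·11 + 10·9)/26² = 0.3121
κ = (pₒ − pₑ)/(1 − pₑ) = (0.3846 − 0.3121)/(1 − 0.3121) = 0.105

0.105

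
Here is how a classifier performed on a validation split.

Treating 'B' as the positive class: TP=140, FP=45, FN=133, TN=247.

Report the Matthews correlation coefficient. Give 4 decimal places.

0.3820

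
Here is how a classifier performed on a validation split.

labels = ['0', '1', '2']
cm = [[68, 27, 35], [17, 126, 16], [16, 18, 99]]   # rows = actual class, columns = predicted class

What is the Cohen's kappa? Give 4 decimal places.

0.5379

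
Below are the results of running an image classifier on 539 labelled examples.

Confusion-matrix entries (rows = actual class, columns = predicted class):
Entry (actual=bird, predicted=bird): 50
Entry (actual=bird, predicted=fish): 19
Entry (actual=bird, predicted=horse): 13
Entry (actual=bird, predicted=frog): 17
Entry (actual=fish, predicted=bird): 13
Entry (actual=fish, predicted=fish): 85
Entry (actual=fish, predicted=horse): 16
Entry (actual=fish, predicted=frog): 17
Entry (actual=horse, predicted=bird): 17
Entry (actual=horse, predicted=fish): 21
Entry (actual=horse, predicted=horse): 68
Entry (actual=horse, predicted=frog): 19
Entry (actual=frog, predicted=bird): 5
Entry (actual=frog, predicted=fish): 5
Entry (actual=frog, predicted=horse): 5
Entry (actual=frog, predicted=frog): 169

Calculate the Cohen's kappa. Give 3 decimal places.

0.574

Observed agreement pₒ = trace/N = 372/539 = 0.6902
Expected agreement pₑ = Σ (rowᵢ·colᵢ)/N² = (99·85 + 131·130 + 125·102 + 184·222)/539² = 0.2721
κ = (pₒ − pₑ)/(1 − pₑ) = (0.6902 − 0.2721)/(1 − 0.2721) = 0.574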